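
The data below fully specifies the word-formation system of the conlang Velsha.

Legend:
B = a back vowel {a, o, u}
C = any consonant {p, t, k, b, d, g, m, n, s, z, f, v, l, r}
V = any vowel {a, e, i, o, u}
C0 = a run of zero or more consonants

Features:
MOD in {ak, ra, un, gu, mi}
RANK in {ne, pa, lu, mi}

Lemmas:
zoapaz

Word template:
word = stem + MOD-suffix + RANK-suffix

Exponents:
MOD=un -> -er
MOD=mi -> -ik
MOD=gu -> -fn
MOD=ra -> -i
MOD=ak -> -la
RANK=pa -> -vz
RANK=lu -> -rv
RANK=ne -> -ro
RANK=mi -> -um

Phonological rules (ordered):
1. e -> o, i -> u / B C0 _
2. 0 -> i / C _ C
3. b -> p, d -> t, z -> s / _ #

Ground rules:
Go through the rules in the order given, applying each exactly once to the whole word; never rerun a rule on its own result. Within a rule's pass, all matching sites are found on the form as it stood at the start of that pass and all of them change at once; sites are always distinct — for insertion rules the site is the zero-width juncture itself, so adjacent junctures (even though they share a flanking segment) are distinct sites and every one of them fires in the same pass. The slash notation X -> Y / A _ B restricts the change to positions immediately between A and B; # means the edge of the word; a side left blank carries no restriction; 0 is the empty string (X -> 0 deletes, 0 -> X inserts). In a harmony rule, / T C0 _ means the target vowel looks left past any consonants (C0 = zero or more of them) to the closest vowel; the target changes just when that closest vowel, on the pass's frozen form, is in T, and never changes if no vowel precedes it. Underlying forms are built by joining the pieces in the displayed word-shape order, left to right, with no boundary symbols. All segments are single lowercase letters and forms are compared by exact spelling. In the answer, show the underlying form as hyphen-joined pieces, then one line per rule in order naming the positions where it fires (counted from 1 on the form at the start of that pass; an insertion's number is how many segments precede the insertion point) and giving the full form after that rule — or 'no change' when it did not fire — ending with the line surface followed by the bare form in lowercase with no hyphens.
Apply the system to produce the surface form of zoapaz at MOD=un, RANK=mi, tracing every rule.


underlying: zoapaz-er-um
1. e -> o, i -> u / B C0 _: fires at position(s) 7: zoapazorum
2. 0 -> i / C _ C: no change
3. b -> p, d -> t, z -> s / _ #: no change
surface: zoapazorum


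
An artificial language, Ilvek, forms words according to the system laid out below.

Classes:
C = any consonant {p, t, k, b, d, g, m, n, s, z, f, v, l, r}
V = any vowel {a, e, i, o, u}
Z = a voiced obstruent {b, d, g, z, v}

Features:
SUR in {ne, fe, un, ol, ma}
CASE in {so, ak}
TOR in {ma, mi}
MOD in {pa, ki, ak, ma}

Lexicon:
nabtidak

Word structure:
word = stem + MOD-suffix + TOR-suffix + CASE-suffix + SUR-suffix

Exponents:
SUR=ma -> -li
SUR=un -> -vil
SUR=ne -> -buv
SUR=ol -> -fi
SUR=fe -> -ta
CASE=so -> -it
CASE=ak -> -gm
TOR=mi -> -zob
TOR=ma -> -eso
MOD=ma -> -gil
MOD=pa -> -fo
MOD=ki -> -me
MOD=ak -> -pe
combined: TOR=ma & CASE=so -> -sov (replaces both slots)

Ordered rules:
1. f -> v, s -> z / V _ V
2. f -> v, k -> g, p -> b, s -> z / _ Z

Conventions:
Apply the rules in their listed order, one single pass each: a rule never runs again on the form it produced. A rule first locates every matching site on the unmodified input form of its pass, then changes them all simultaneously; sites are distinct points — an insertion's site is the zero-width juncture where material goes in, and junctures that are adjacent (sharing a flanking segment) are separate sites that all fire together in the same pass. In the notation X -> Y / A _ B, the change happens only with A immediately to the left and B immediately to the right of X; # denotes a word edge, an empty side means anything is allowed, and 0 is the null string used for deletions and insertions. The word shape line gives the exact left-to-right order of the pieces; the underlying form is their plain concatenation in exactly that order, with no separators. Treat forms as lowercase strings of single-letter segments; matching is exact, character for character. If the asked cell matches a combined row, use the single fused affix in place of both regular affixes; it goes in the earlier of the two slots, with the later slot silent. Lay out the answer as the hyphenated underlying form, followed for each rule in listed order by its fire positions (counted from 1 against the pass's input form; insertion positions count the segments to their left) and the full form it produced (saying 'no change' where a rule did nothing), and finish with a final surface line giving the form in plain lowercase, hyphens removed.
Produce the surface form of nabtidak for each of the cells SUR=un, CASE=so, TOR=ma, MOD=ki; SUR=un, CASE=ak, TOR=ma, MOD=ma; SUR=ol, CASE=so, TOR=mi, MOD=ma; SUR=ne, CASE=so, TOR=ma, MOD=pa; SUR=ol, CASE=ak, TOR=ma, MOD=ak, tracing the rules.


cell SUR=un, CASE=so, TOR=ma, MOD=ki:
underlying: nabtidak-me-sov-vil
1. f -> v, s -> z / V _ V: fires at position(s) 11: nabtidakmezovvil
2. f -> v, k -> g, p -> b, s -> z / _ Z: no change
surface: nabtidakmezovvil

cell SUR=un, CASE=ak, TOR=ma, MOD=ma:
underlying: nabtidak-gil-eso-gm-vil
1. f -> v, s -> z / V _ V: fires at position(s) 13: nabtidakgilezogmvil
2. f -> v, k -> g, p -> b, s -> z / _ Z: fires at position(s) 8: nabtidaggilezogmvil
surface: nabtidaggilezogmvil

cell SUR=ol, CASE=so, TOR=mi, MOD=ma:
underlying: nabtidak-gil-zob-it-fi
1. f -> v, s -> z / V _ V: no change
2. f -> v, k -> g, p -> b, s -> z / _ Z: fires at position(s) 8: nabtidaggilzobitfi
surface: nabtidaggilzobitfi

cell SUR=ne, CASE=so, TOR=ma, MOD=pa:
underlying: nabtidak-fo-sov-buv
1. f -> v, s -> z / V _ V: fires at position(s) 11: nabtidakfozovbuv
2. f -> v, k -> g, p -> b, s -> z / _ Z: no change
surface: nabtidakfozovbuv

cell SUR=ol, CASE=ak, TOR=ma, MOD=ak:
underlying: nabtidak-pe-eso-gm-fi
1. f -> v, s -> z / V _ V: fires at position(s) 12: nabtidakpeezogmfi
2. f -> v, k -> g, p -> b, s -> z / _ Z: no change
surface: nabtidakpeezogmfi


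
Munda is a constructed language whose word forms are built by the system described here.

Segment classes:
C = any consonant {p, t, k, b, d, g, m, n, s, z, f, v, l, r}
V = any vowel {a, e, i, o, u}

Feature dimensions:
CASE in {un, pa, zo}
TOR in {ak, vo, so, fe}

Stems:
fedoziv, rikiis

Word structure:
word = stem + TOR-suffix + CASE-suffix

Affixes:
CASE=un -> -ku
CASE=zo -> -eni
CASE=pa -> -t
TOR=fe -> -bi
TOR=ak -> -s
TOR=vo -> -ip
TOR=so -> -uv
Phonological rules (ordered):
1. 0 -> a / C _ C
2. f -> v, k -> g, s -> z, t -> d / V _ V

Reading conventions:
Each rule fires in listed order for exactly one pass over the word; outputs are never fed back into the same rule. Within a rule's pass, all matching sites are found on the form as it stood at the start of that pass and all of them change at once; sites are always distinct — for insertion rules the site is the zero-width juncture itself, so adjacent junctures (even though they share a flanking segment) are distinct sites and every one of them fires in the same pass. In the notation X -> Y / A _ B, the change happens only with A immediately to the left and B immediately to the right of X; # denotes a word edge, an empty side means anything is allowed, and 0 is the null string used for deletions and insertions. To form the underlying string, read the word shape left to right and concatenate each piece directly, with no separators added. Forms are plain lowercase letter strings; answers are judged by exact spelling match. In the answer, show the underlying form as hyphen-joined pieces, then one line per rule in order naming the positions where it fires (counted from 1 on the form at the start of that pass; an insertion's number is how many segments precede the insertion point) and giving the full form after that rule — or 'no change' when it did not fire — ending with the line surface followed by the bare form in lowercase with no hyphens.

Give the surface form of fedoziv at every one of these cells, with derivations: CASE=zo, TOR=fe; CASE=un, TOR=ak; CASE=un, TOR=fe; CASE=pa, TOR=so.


cell CASE=zo, TOR=fe:
underlying: fedoziv-bi-eni
1. 0 -> a / C _ C: inserts after position(s) 7: fedozivabieni
2. f -> v, k -> g, s -> z, t -> d / V _ V: no change
surface: fedozivabieni

cell CASE=un, TOR=ak:
underlying: fedoziv-s-ku
1. 0 -> a / C _ C: inserts after position(s) 7, 8: fedozivasaku
2. f -> v, k -> g, s -> z, t -> d / V _ V: fires at position(s) 9, 11: fedozivazagu
surface: fedozivazagu

cell CASE=un, TOR=fe:
underlying: fedoziv-bi-ku
1. 0 -> a / C _ C: inserts after position(s) 7: fedozivabiku
2. f -> v, k -> g, s -> z, t -> d / V _ V: fires at position(s) 11: fedozivabigu
surface: fedozivabigu

cell CASE=pa, TOR=so:
underlying: fedoziv-uv-t
1. 0 -> a / C _ C: inserts after position(s) 9: fedozivuvat
2. f -> v, k -> g, s -> z, t -> d / V _ V: no change
surface: fedozivuvat


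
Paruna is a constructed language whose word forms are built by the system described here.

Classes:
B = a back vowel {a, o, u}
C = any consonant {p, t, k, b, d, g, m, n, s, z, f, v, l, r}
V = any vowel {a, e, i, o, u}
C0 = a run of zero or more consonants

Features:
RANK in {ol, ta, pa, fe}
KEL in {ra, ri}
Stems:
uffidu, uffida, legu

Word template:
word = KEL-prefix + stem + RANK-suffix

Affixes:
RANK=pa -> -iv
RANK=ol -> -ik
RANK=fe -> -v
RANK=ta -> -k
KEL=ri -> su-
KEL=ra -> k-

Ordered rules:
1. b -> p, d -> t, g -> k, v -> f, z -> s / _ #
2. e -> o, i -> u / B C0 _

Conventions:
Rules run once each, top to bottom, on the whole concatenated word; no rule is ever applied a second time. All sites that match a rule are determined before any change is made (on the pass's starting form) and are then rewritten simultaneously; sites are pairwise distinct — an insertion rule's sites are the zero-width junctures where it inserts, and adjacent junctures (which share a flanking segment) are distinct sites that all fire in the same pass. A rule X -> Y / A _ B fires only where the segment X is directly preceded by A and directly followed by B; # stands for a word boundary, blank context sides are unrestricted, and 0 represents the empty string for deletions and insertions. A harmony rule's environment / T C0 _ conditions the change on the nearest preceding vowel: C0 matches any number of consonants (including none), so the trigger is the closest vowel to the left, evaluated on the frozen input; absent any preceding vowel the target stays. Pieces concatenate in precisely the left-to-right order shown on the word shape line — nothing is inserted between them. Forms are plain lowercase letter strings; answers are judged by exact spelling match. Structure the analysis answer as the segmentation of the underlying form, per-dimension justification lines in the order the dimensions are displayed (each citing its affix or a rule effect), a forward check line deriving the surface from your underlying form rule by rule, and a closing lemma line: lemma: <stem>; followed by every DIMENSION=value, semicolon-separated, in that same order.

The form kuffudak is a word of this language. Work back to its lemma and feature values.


underlying: k-uffida-k
RANK=ta - signalled by the affix -k
KEL=ra - signalled by the affix k-
check: kuffidak -> kuffidak -> kuffudak
lemma: uffida; RANK=ta; KEL=ra


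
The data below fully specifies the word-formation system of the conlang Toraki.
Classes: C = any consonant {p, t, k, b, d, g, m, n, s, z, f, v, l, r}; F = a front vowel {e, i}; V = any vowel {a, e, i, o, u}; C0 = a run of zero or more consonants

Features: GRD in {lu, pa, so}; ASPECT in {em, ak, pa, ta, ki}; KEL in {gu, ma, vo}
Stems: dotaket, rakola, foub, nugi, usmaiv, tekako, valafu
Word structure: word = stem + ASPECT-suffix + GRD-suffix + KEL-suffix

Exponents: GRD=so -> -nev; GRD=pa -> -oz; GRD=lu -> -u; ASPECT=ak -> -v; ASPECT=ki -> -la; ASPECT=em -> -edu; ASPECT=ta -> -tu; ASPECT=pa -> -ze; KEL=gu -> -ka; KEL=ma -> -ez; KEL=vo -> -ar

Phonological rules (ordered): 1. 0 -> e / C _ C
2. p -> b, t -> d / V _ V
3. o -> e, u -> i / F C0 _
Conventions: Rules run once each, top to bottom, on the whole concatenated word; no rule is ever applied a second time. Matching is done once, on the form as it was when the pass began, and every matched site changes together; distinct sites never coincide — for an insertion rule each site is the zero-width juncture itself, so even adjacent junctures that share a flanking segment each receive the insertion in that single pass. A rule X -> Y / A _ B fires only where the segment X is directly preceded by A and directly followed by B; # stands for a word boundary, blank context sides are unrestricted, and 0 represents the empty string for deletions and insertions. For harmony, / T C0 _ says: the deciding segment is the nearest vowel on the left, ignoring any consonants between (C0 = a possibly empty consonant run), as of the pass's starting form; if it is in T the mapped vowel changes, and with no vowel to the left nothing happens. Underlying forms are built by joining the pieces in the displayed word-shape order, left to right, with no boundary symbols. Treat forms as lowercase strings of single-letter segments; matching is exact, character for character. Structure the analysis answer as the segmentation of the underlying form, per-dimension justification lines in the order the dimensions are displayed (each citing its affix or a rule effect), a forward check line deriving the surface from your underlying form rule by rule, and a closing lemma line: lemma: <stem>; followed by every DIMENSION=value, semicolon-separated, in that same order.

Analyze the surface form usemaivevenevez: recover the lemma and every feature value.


underlying: usmaiv-v-nev-ez
GRD=so - signalled by the affix -nev
ASPECT=ak - signalled by the affix -v
KEL=ma - signalled by the affix -ez
check: usmaivvnevez -> usemaivevenevez -> usemaivevenevez -> usemaivevenevez
lemma: usmaiv; GRD=so; ASPECT=ak; KEL=ma


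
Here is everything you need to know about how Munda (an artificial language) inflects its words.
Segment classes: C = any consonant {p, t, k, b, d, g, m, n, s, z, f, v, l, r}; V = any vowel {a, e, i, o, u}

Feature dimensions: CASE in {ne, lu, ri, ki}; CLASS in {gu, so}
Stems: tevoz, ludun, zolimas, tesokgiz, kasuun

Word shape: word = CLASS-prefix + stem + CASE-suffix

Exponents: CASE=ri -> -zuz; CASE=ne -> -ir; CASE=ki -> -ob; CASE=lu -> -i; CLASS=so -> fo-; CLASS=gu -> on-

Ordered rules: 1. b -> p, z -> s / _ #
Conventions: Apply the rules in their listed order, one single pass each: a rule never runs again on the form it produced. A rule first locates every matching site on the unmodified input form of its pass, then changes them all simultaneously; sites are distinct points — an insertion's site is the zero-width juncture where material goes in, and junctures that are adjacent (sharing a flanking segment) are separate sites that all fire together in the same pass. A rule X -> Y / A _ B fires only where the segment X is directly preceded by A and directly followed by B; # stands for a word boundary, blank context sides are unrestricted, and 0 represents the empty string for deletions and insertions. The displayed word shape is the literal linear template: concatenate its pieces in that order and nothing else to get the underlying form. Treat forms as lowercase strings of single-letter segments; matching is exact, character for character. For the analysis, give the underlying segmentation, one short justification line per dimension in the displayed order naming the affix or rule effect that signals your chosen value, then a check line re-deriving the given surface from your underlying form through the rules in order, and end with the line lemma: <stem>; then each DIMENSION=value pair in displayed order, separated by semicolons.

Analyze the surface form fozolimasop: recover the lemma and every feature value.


underlying: fo-zolimas-ob
CASE=ki - signalled by the affix -ob
CLASS=so - signalled by the affix fo-
check: fozolimasob -> fozolimasop
lemma: zolimas; CASE=ki; CLASS=so


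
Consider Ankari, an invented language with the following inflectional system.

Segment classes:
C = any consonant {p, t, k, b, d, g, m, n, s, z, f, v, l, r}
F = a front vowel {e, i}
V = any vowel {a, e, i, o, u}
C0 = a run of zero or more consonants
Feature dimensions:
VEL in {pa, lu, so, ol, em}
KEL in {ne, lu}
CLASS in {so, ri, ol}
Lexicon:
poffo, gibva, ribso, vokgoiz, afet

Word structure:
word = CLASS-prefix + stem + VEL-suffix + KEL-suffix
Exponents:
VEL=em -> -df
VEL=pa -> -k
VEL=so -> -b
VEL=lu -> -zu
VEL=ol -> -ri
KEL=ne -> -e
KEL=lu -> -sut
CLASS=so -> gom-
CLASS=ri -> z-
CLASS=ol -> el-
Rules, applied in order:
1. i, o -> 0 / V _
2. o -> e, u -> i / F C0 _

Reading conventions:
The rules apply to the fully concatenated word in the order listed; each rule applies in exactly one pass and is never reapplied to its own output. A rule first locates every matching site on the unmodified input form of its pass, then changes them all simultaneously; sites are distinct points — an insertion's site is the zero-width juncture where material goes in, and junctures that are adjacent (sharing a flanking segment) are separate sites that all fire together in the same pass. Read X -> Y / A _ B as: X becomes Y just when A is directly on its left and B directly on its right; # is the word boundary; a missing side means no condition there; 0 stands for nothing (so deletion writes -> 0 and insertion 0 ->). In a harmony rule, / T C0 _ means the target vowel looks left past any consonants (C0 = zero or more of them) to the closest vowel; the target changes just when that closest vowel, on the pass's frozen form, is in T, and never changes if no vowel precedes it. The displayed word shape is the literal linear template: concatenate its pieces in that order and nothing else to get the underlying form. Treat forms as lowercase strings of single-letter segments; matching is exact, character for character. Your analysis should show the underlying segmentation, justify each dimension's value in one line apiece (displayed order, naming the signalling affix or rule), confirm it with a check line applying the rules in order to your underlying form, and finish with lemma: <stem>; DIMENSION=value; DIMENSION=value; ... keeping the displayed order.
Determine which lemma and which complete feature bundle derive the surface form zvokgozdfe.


underlying: z-vokgoiz-df-e
VEL=em - signalled by the affix -df
KEL=ne - signalled by the affix -e
CLASS=ri - signalled by the affix z-
check: zvokgoizdfe -> zvokgozdfe -> zvokgozdfe
lemma: vokgoiz; VEL=em; KEL=ne; CLASS=ri


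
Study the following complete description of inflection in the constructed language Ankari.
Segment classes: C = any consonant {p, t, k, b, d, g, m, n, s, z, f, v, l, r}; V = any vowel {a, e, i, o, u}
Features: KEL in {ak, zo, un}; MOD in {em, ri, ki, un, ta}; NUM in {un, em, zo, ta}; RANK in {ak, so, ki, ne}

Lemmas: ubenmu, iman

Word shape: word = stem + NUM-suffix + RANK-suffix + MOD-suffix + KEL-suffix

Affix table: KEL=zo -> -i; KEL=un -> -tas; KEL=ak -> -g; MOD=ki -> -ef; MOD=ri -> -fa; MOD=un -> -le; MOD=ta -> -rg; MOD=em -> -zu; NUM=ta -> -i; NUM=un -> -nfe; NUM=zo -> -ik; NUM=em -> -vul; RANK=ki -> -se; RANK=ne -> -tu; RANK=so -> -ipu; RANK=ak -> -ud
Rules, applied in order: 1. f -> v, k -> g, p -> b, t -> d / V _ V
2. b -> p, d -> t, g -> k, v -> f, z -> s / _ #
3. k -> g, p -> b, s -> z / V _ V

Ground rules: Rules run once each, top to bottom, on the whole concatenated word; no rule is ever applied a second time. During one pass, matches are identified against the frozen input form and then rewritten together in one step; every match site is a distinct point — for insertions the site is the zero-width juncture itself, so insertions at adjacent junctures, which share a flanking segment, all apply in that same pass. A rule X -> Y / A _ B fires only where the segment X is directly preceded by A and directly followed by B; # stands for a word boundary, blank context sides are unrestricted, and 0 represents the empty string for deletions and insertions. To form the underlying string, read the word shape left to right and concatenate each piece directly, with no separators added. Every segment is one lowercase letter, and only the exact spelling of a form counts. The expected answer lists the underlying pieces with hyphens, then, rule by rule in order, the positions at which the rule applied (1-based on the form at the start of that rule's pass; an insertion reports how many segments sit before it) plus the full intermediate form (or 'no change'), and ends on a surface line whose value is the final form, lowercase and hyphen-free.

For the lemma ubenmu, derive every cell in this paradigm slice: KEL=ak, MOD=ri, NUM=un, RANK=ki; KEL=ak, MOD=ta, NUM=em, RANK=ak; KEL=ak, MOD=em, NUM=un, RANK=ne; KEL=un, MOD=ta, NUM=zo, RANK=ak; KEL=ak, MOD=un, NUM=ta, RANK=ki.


cell KEL=ak, MOD=ri, NUM=un, RANK=ki:
underlying: ubenmu-nfe-se-fa-g
1. f -> v, k -> g, p -> b, t -> d / V _ V: fires at position(s) 12: ubenmunfesevag
2. b -> p, d -> t, g -> k, v -> f, z -> s / _ #: fires at position(s) 14: ubenmunfesevak
3. k -> g, p -> b, s -> z / V _ V: fires at position(s) 10: ubenmunfezevak
surface: ubenmunfezevak

cell KEL=ak, MOD=ta, NUM=em, RANK=ak:
underlying: ubenmu-vul-ud-rg-g
1. f -> v, k -> g, p -> b, t -> d / V _ V: no change
2. b -> p, d -> t, g -> k, v -> f, z -> s / _ #: fires at position(s) 14: ubenmuvuludrgk
3. k -> g, p -> b, s -> z / V _ V: no change
surface: ubenmuvuludrgk

cell KEL=ak, MOD=em, NUM=un, RANK=ne:
underlying: ubenmu-nfe-tu-zu-g
1. f -> v, k -> g, p -> b, t -> d / V _ V: fires at position(s) 10: ubenmunfeduzug
2. b -> p, d -> t, g -> k, v -> f, z -> s / _ #: fires at position(s) 14: ubenmunfeduzuk
3. k -> g, p -> b, s -> z / V _ V: no change
surface: ubenmunfeduzuk

cell KEL=un, MOD=ta, NUM=zo, RANK=ak:
underlying: ubenmu-ik-ud-rg-tas
1. f -> v, k -> g, p -> b, t -> d / V _ V: fires at position(s) 8: ubenmuigudrgtas
2. b -> p, d -> t, g -> k, v -> f, z -> s / _ #: no change
3. k -> g, p -> b, s -> z / V _ V: no change
surface: ubenmuigudrgtas

cell KEL=ak, MOD=un, NUM=ta, RANK=ki:
underlying: ubenmu-i-se-le-g
1. f -> v, k -> g, p -> b, t -> d / V _ V: no change
2. b -> p, d -> t, g -> k, v -> f, z -> s / _ #: fires at position(s) 12: ubenmuiselek
3. k -> g, p -> b, s -> z / V _ V: fires at position(s) 8: ubenmuizelek
surface: ubenmuizelek


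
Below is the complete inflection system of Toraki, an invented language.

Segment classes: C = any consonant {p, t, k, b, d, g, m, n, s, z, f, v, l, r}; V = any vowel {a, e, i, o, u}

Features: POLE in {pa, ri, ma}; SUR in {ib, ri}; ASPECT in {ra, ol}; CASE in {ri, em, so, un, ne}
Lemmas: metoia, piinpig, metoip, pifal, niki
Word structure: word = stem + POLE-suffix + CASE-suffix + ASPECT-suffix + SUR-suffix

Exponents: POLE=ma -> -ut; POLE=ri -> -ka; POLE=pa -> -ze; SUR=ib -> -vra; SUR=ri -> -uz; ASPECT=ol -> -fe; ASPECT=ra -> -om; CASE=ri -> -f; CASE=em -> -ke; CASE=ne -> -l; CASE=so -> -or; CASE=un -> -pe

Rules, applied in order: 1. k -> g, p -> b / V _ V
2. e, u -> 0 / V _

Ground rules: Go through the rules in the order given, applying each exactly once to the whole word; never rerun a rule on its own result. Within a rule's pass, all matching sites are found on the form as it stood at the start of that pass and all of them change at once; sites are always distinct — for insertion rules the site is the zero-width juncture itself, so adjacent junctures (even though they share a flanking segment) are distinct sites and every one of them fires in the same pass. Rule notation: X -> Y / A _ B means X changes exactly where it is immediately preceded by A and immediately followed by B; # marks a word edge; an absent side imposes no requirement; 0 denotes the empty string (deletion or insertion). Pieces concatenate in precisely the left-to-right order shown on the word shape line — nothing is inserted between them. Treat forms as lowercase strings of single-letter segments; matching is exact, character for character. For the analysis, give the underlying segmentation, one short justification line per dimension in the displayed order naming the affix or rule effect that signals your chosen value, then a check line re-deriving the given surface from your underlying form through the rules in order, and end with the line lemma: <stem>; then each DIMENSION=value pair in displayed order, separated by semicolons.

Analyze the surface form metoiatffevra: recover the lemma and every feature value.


underlying: metoia-ut-f-fe-vra
POLE=ma - signalled by the affix -ut
SUR=ib - signalled by the affix -vra
ASPECT=ol - signalled by the affix -fe
CASE=ri - signalled by the affix -f
check: metoiautffevra -> metoiautffevra -> metoiatffevra
lemma: metoia; POLE=ma; SUR=ib; ASPECT=ol; CASE=ri


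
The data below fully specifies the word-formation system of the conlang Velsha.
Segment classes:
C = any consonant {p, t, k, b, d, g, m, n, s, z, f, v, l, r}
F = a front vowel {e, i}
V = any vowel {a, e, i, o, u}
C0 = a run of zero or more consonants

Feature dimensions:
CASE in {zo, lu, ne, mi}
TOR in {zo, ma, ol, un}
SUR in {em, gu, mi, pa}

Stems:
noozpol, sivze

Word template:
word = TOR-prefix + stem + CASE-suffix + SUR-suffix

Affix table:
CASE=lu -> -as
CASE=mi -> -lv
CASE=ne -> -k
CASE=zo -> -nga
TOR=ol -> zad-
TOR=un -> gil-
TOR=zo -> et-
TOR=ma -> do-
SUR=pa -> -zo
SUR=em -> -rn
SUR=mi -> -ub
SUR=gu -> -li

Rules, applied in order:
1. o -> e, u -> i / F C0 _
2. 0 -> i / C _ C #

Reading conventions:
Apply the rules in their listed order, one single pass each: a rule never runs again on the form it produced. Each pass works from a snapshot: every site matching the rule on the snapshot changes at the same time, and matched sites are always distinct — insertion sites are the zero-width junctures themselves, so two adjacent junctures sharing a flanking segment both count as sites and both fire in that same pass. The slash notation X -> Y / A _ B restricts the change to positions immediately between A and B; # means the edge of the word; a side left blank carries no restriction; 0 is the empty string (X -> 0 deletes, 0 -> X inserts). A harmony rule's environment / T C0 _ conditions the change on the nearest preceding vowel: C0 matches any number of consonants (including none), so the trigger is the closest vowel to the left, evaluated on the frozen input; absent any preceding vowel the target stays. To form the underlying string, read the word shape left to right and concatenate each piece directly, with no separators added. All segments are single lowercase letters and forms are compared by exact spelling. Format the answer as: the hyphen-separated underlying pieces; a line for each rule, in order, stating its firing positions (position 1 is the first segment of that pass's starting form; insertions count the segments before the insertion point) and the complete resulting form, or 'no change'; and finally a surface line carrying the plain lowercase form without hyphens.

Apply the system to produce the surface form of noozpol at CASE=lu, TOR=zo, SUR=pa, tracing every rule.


underlying: et-noozpol-as-zo
1. o -> e, u -> i / F C0 _: fires at position(s) 4: etneozpolaszo
2. 0 -> i / C _ C #: no change
surface: etneozpolaszo


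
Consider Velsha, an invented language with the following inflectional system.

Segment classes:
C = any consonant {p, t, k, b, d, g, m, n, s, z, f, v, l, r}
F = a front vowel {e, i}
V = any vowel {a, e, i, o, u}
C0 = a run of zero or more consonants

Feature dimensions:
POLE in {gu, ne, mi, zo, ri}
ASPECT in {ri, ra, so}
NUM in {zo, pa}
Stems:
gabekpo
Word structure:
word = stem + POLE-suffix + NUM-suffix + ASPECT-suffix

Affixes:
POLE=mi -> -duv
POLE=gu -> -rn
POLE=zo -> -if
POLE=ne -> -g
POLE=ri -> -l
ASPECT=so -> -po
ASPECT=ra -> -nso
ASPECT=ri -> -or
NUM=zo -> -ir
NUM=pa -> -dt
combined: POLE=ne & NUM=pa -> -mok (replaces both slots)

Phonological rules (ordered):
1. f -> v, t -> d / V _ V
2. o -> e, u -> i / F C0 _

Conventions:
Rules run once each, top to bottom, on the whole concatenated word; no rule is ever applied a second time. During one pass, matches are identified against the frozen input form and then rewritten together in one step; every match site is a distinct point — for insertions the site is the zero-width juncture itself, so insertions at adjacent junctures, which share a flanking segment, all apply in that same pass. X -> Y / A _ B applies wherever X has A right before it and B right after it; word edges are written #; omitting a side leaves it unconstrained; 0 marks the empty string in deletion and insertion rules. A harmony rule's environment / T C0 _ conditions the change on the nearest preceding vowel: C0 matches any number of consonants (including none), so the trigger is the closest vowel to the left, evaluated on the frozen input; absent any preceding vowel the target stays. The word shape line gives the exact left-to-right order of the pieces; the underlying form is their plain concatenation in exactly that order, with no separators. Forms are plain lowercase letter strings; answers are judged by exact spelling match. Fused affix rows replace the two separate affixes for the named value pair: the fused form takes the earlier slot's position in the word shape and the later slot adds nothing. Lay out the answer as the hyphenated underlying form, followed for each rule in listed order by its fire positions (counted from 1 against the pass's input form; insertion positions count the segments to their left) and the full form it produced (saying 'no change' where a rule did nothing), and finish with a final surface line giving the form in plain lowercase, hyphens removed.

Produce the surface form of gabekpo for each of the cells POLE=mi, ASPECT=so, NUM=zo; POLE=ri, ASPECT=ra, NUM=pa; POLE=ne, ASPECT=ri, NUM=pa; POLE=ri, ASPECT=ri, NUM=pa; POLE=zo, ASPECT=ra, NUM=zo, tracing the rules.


cell POLE=mi, ASPECT=so, NUM=zo:
underlying: gabekpo-duv-ir-po
1. f -> v, t -> d / V _ V: no change
2. o -> e, u -> i / F C0 _: fires at position(s) 7, 14: gabekpeduvirpe
surface: gabekpeduvirpe

cell POLE=ri, ASPECT=ra, NUM=pa:
underlying: gabekpo-l-dt-nso
1. f -> v, t -> d / V _ V: no change
2. o -> e, u -> i / F C0 _: fires at position(s) 7: gabekpeldtnso
surface: gabekpeldtnso

cell POLE=ne, ASPECT=ri, NUM=pa:
underlying: gabekpo-mok-or
1. f -> v, t -> d / V _ V: no change
2. o -> e, u -> i / F C0 _: fires at position(s) 7: gabekpemokor
surface: gabekpemokor

cell POLE=ri, ASPECT=ri, NUM=pa:
underlying: gabekpo-l-dt-or
1. f -> v, t -> d / V _ V: no change
2. o -> e, u -> i / F C0 _: fires at position(s) 7: gabekpeldtor
surface: gabekpeldtor

cell POLE=zo, ASPECT=ra, NUM=zo:
underlying: gabekpo-if-ir-nso
1. f -> v, t -> d / V _ V: fires at position(s) 9: gabekpoivirnso
2. o -> e, u -> i / F C0 _: fires at position(s) 7, 14: gabekpeivirnse
surface: gabekpeivirnse


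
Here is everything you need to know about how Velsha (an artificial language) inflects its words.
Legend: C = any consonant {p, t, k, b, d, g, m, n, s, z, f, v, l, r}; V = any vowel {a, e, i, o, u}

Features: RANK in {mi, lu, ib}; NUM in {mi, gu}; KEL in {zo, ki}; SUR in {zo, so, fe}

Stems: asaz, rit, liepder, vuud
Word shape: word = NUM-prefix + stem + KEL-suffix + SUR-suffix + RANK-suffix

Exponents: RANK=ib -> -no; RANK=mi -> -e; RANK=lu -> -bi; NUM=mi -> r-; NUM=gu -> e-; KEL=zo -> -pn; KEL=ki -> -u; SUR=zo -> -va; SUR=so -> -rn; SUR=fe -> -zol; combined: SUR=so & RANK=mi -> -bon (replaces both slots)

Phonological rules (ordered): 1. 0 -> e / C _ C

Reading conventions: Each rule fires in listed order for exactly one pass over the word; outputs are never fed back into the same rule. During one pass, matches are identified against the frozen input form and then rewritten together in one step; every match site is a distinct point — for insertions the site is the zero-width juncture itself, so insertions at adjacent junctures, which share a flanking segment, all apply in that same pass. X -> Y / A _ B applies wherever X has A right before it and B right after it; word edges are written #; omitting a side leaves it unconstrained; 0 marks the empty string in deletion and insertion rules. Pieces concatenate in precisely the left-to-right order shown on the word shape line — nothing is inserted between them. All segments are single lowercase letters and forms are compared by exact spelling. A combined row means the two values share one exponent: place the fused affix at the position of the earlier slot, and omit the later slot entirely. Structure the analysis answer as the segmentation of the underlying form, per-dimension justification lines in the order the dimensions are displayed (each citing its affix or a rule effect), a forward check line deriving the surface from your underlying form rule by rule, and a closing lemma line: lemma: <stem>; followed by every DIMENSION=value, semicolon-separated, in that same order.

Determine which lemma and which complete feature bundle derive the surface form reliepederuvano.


underlying: r-liepder-u-va-no
RANK=ib - signalled by the affix -no
NUM=mi - signalled by the affix r-
KEL=ki - signalled by the affix -u
SUR=zo - signalled by the affix -va
check: rliepderuvano -> reliepederuvano
lemma: liepder; RANK=ib; NUM=mi; KEL=ki; SUR=zo


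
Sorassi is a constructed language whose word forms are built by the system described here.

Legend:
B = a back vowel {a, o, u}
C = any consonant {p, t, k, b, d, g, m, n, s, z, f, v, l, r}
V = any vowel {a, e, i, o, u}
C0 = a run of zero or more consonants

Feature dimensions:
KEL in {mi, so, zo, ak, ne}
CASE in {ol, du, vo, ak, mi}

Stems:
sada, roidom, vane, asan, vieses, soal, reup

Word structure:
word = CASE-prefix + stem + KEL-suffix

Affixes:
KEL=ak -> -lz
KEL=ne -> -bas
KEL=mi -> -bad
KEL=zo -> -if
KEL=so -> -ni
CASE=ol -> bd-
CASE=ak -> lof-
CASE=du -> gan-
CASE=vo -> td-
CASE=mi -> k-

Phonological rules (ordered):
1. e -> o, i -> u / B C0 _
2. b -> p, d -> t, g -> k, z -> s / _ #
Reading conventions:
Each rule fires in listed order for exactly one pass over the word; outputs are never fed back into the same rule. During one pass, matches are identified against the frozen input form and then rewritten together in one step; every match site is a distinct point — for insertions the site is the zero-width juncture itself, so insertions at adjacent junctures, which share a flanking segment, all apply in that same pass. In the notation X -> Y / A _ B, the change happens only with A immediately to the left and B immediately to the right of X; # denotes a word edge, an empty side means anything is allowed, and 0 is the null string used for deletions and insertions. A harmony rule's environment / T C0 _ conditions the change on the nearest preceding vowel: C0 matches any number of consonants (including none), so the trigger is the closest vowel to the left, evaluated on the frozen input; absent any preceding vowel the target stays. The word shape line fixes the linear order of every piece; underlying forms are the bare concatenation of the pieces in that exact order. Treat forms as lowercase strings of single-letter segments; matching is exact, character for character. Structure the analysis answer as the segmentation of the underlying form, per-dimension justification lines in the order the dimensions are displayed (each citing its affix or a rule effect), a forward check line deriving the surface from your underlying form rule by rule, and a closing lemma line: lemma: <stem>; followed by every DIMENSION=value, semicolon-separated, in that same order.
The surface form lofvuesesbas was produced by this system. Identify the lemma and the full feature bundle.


underlying: lof-vieses-bas
KEL=ne - signalled by the affix -bas
CASE=ak - signalled by the affix lof-
check: lofviesesbas -> lofvuesesbas -> lofvuesesbas
lemma: vieses; KEL=ne; CASE=ak


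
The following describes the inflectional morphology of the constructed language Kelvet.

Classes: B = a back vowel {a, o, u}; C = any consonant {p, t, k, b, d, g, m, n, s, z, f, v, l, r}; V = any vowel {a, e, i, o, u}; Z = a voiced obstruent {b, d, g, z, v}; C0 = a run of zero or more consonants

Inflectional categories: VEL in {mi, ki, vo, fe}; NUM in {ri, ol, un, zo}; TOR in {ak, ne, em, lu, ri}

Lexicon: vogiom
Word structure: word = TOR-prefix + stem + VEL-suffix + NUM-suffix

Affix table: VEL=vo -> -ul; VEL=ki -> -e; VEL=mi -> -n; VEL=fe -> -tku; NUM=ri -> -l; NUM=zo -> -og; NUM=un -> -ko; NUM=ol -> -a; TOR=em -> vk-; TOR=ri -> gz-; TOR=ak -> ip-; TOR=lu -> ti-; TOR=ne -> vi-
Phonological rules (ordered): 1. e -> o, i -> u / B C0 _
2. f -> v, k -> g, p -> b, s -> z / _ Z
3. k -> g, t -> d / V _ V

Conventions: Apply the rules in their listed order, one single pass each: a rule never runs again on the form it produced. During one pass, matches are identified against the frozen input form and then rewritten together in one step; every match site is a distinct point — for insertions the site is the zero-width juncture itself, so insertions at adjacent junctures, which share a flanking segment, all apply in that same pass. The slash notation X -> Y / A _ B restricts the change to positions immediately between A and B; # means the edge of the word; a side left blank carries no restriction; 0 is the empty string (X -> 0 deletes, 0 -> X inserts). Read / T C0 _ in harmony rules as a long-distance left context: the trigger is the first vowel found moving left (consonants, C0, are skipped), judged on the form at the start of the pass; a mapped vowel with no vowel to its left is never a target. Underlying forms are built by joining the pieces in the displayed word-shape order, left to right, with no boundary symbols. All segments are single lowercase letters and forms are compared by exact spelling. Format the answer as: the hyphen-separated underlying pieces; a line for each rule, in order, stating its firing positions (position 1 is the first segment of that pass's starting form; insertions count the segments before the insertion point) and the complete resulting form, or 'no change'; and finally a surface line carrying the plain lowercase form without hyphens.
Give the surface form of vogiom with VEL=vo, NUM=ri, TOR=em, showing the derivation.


underlying: vk-vogiom-ul-l
1. e -> o, i -> u / B C0 _: fires at position(s) 6: vkvoguomull
2. f -> v, k -> g, p -> b, s -> z / _ Z: fires at position(s) 2: vgvoguomull
3. k -> g, t -> d / V _ V: no change
surface: vgvoguomull


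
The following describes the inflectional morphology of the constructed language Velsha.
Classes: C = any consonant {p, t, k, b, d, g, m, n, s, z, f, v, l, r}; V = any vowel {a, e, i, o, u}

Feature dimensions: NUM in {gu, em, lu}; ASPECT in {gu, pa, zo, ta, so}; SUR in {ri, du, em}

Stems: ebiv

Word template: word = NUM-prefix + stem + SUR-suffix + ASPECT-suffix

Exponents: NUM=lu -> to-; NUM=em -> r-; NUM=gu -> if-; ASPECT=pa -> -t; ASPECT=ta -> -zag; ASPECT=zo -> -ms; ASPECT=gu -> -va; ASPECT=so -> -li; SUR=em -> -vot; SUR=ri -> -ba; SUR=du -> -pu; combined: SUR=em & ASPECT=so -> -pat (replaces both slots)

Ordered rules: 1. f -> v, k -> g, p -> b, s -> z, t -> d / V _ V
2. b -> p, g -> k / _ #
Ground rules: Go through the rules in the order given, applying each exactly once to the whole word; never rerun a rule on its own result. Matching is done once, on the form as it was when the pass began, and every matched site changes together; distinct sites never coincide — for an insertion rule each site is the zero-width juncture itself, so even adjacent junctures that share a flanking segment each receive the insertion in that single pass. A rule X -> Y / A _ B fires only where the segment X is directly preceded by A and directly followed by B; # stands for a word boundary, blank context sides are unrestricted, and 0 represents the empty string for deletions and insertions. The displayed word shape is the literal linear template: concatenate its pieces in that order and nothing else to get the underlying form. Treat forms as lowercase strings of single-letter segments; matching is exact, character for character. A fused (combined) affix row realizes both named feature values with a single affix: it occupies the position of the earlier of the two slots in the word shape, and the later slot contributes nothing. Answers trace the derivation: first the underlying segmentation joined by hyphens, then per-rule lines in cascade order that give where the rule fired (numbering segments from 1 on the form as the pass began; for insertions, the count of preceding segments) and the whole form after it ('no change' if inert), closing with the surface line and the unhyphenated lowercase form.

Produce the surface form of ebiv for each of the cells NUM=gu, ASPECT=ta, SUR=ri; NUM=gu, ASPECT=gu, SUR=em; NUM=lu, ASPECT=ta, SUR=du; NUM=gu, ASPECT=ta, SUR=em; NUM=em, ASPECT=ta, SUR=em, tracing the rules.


cell NUM=gu, ASPECT=ta, SUR=ri:
underlying: if-ebiv-ba-zag
1. f -> v, k -> g, p -> b, s -> z, t -> d / V _ V: fires at position(s) 2: ivebivbazag
2. b -> p, g -> k / _ #: fires at position(s) 11: ivebivbazak
surface: ivebivbazak

cell NUM=gu, ASPECT=gu, SUR=em:
underlying: if-ebiv-vot-va
1. f -> v, k -> g, p -> b, s -> z, t -> d / V _ V: fires at position(s) 2: ivebivvotva
2. b -> p, g -> k / _ #: no change
surface: ivebivvotva

cell NUM=lu, ASPECT=ta, SUR=du:
underlying: to-ebiv-pu-zag
1. f -> v, k -> g, p -> b, s -> z, t -> d / V _ V: no change
2. b -> p, g -> k / _ #: fires at position(s) 11: toebivpuzak
surface: toebivpuzak

cell NUM=gu, ASPECT=ta, SUR=em:
underlying: if-ebiv-vot-zag
1. f -> v, k -> g, p -> b, s -> z, t -> d / V _ V: fires at position(s) 2: ivebivvotzag
2. b -> p, g -> k / _ #: fires at position(s) 12: ivebivvotzak
surface: ivebivvotzak

cell NUM=em, ASPECT=ta, SUR=em:
underlying: r-ebiv-vot-zag
1. f -> v, k -> g, p -> b, s -> z, t -> d / V _ V: no change
2. b -> p, g -> k / _ #: fires at position(s) 11: rebivvotzak
surface: rebivvotzak
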